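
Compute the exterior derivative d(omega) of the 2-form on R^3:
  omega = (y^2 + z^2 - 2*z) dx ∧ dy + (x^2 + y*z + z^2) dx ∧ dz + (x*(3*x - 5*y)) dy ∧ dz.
d(omega) = (6*x - 5*y + z - 2) dx ∧ dy ∧ dz

For a 2-form omega = sum_{i<j} g_{ij} dx_i ∧ dx_j, the exterior derivative is
  d(omega) = sum_{i<j} d(g_{ij}) ∧ dx_i ∧ dx_j = sum_{i<j, k} (∂g_{ij}/∂x_k) dx_k ∧ dx_i ∧ dx_j.
Expand each term, using dx_k ∧ dx_i ∧ dx_j = sgn(permutation) dx_{(a)} ∧ dx_{(b)} ∧ dx_{(c)} with (a < b < c) sorted:
  d(y^2 + z^2 - 2*z) includes (∂/∂z)(y^2 + z^2 - 2*z) dz = (2*z - 2) dz, which multiplied by dx ∧ dy gives (2*z - 2) dx ∧ dy ∧ dz
  d(x^2 + y*z + z^2) includes (∂/∂y)(x^2 + y*z + z^2) dy = (z) dy, which multiplied by dx ∧ dz gives (-z) dx ∧ dy ∧ dz
  d(x*(3*x - 5*y)) includes (∂/∂x)(x*(3*x - 5*y)) dx = (6*x - 5*y) dx, which multiplied by dy ∧ dz gives (6*x - 5*y) dx ∧ dy ∧ dz
Collecting like 3-forms: d(omega) = (6*x - 5*y + z - 2) dx ∧ dy ∧ dz.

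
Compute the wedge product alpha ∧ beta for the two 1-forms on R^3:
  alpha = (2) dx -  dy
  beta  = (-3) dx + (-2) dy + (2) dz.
alpha ∧ beta = (-7) dx ∧ dy + (4) dx ∧ dz + (-2) dy ∧ dz

Distribute the wedge, using dx_i ∧ dx_j = -dx_j ∧ dx_i and dx_i ∧ dx_i = 0. For each pair (i, j) with i < j, the coefficient of dx_i ∧ dx_j in alpha ∧ beta is (alpha_i * beta_j - alpha_j * beta_i). Collecting: alpha ∧ beta = (-7) dx ∧ dy + (4) dx ∧ dz + (-2) dy ∧ dz.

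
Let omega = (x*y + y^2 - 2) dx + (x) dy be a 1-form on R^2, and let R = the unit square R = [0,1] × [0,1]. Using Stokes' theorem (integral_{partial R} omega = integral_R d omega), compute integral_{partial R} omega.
integral_(partial R) omega = -1/2

Stokes: integral_partial_R omega = integral_R d omega with d omega = (∂Q/∂x - ∂P/∂y) dx ∧ dy.
  ∂Q/∂x = 1
  ∂P/∂y = x + 2*y
  integrand = ∂Q/∂x - ∂P/∂y = -x - 2*y + 1.
Integrating over R: integral_0^1 integral_0^1 (-x - 2*y + 1) dx dy = -1/2.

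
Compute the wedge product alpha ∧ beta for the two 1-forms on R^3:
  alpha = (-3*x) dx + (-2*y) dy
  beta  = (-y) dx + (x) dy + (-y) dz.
alpha ∧ beta = (-3*x^2 - 2*y^2) dx ∧ dy + (3*x*y) dx ∧ dz + (2*y^2) dy ∧ dz

Distribute the wedge, using dx_i ∧ dx_j = -dx_j ∧ dx_i and dx_i ∧ dx_i = 0. For each pair (i, j) with i < j, the coefficient of dx_i ∧ dx_j in alpha ∧ beta is (alpha_i * beta_j - alpha_j * beta_i). Collecting: alpha ∧ beta = (-3*x^2 - 2*y^2) dx ∧ dy + (3*x*y) dx ∧ dz + (2*y^2) dy ∧ dz.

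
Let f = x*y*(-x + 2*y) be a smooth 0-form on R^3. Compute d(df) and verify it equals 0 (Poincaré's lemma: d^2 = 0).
d(df) = 0

Step 1: df = sum_i (∂f/∂x_i) dx_i = (2*y*(-x + y)) dx + (x*(-x + 4*y)) dy + (0) dz.
Step 2: Apply d again. Using the 1-form formula, the coefficient of dx ∧ dy in d(df) is ∂^2 f/∂x ∂y - ∂^2 f/∂y ∂x = (-2*x + 4*y) - (-2*x + 4*y) = 0 (equality of mixed partials for smooth f).
Similarly for dx ∧ dz and dy ∧ dz — all coefficients vanish. So d(df) = 0.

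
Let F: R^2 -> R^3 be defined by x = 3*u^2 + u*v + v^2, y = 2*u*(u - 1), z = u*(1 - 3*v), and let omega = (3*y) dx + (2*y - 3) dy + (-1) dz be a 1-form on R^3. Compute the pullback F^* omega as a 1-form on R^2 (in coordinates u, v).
F^* omega = (52*u^3 + 6*u^2*v - 60*u^2 - 6*u*v - 4*u + 3*v + 5) du + (3*u*(2*u^2 + 4*u*v - 2*u - 4*v + 1)) dv

Using F^*(f dg) = (f ∘ F) d(g ∘ F), substitute each coordinate x_i by F_i(u, v) in f_i, and replace dx_i by d F_i = (∂F_i/∂u) du + (∂F_i/∂v) dv.
  For the x component: f_1(F) = 6*u*(u - 1); d F_1 = (6*u + v) du + (u + 2*v) dv
  For the y component: f_2(F) = 4*u^2 - 4*u - 3; d F_2 = (4*u - 2) du + (0) dv
  For the z component: f_3(F) = -1; d F_3 = (1 - 3*v) du + (-3*u) dv
Combining and collecting du, dv coefficients:
  coeff of du: 52*u^3 + 6*u^2*v - 60*u^2 - 6*u*v - 4*u + 3*v + 5
  coeff of dv: 3*u*(2*u^2 + 4*u*v - 2*u - 4*v + 1)
F^* omega = (52*u^3 + 6*u^2*v - 60*u^2 - 6*u*v - 4*u + 3*v + 5) du + (3*u*(2*u^2 + 4*u*v - 2*u - 4*v + 1)) dv.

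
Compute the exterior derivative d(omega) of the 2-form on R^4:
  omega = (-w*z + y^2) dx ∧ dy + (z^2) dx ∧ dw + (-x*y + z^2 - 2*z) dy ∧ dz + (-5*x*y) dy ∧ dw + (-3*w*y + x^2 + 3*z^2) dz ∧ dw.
d(omega) = (-w - y) dx ∧ dy ∧ dz + (-5*y - z) dx ∧ dy ∧ dw + (2*x - 2*z) dx ∧ dz ∧ dw + (-3*w) dy ∧ dz ∧ dw

For a 2-form omega = sum_{i<j} g_{ij} dx_i ∧ dx_j, the exterior derivative is
  d(omega) = sum_{i<j} d(g_{ij}) ∧ dx_i ∧ dx_j = sum_{i<j, k} (∂g_{ij}/∂x_k) dx_k ∧ dx_i ∧ dx_j.
Expand each term, using dx_k ∧ dx_i ∧ dx_j = sgn(permutation) dx_{(a)} ∧ dx_{(b)} ∧ dx_{(c)} with (a < b < c) sorted:
  d(-w*z + y^2) includes (∂/∂z)(-w*z + y^2) dz = (-w) dz, which multiplied by dx ∧ dy gives (-w) dx ∧ dy ∧ dz
  d(-w*z + y^2) includes (∂/∂w)(-w*z + y^2) dw = (-z) dw, which multiplied by dx ∧ dy gives (-z) dx ∧ dy ∧ dw
  d(z^2) includes (∂/∂z)(z^2) dz = (2*z) dz, which multiplied by dx ∧ dw gives (-2*z) dx ∧ dz ∧ dw
  d(-x*y + z^2 - 2*z) includes (∂/∂x)(-x*y + z^2 - 2*z) dx = (-y) dx, which multiplied by dy ∧ dz gives (-y) dx ∧ dy ∧ dz
  d(-5*x*y) includes (∂/∂x)(-5*x*y) dx = (-5*y) dx, which multiplied by dy ∧ dw gives (-5*y) dx ∧ dy ∧ dw
  d(-3*w*y + x^2 + 3*z^2) includes (∂/∂x)(-3*w*y + x^2 + 3*z^2) dx = (2*x) dx, which multiplied by dz ∧ dw gives (2*x) dx ∧ dz ∧ dw
  d(-3*w*y + x^2 + 3*z^2) includes (∂/∂y)(-3*w*y + x^2 + 3*z^2) dy = (-3*w) dy, which multiplied by dz ∧ dw gives (-3*w) dy ∧ dz ∧ dw
Collecting like 3-forms: d(omega) = (-w - y) dx ∧ dy ∧ dz + (-5*y - z) dx ∧ dy ∧ dw + (2*x - 2*z) dx ∧ dz ∧ dw + (-3*w) dy ∧ dz ∧ dw.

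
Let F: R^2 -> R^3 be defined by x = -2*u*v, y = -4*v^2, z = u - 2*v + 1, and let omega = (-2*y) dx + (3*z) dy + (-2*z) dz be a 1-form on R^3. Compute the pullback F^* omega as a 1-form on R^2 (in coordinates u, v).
F^* omega = (-2*u - 16*v^3 + 4*v - 2) du + (-16*u*v^2 - 24*u*v + 4*u + 48*v^2 - 32*v + 4) dv

Using F^*(f dg) = (f ∘ F) d(g ∘ F), substitute each coordinate x_i by F_i(u, v) in f_i, and replace dx_i by d F_i = (∂F_i/∂u) du + (∂F_i/∂v) dv.
  For the x component: f_1(F) = 8*v^2; d F_1 = (-2*v) du + (-2*u) dv
  For the y component: f_2(F) = 3*u - 6*v + 3; d F_2 = (0) du + (-8*v) dv
  For the z component: f_3(F) = -2*u + 4*v - 2; d F_3 = (1) du + (-2) dv
Combining and collecting du, dv coefficients:
  coeff of du: -2*u - 16*v^3 + 4*v - 2
  coeff of dv: -16*u*v^2 - 24*u*v + 4*u + 48*v^2 - 32*v + 4
F^* omega = (-2*u - 16*v^3 + 4*v - 2) du + (-16*u*v^2 - 24*u*v + 4*u + 48*v^2 - 32*v + 4) dv.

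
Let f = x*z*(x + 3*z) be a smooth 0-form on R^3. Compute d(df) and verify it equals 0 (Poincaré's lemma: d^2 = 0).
d(df) = 0

Step 1: df = sum_i (∂f/∂x_i) dx_i = (z*(2*x + 3*z)) dx + (0) dy + (x*(x + 6*z)) dz.
Step 2: Apply d again. Using the 1-form formula, the coefficient of dx ∧ dy in d(df) is ∂^2 f/∂x ∂y - ∂^2 f/∂y ∂x = (0) - (0) = 0 (equality of mixed partials for smooth f).
Similarly for dx ∧ dz and dy ∧ dz — all coefficients vanish. So d(df) = 0.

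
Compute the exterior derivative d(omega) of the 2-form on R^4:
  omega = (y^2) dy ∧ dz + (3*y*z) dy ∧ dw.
d(omega) = (-3*y) dy ∧ dz ∧ dw

For a 2-form omega = sum_{i<j} g_{ij} dx_i ∧ dx_j, the exterior derivative is
  d(omega) = sum_{i<j} d(g_{ij}) ∧ dx_i ∧ dx_j = sum_{i<j, k} (∂g_{ij}/∂x_k) dx_k ∧ dx_i ∧ dx_j.
Expand each term, using dx_k ∧ dx_i ∧ dx_j = sgn(permutation) dx_{(a)} ∧ dx_{(b)} ∧ dx_{(c)} with (a < b < c) sorted:
  d(3*y*z) includes (∂/∂z)(3*y*z) dz = (3*y) dz, which multiplied by dy ∧ dw gives (-3*y) dy ∧ dz ∧ dw
Collecting like 3-forms: d(omega) = (-3*y) dy ∧ dz ∧ dw.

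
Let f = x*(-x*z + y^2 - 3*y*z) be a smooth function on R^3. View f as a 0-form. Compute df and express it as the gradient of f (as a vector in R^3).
df = (-2*x*z + y^2 - 3*y*z) dx + (x*(2*y - 3*z)) dy + (x*(-x - 3*y)) dz; grad f = (-2*x*z + y^2 - 3*y*z, x*(2*y - 3*z), x*(-x - 3*y))

For a 0-form f, d f = (∂f/∂x) dx + (∂f/∂y) dy + (∂f/∂z) dz. The components of the vector representation are exactly the entries of grad f in Cartesian coordinates:
  ∂f/∂x = -2*x*z + y^2 - 3*y*z
  ∂f/∂y = x*(2*y - 3*z)
  ∂f/∂z = x*(-x - 3*y).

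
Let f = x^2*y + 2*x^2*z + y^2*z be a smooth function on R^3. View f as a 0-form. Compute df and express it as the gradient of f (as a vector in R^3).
df = (2*x*(y + 2*z)) dx + (x^2 + 2*y*z) dy + (2*x^2 + y^2) dz; grad f = (2*x*(y + 2*z), x^2 + 2*y*z, 2*x^2 + y^2)

For a 0-form f, d f = (∂f/∂x) dx + (∂f/∂y) dy + (∂f/∂z) dz. The components of the vector representation are exactly the entries of grad f in Cartesian coordinates:
  ∂f/∂x = 2*x*(y + 2*z)
  ∂f/∂y = x^2 + 2*y*z
  ∂f/∂z = 2*x^2 + y^2.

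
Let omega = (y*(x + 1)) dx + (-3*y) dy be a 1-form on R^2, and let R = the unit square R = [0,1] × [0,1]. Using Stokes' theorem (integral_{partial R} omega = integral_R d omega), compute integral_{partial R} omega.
integral_(partial R) omega = -3/2

Stokes: integral_partial_R omega = integral_R d omega with d omega = (∂Q/∂x - ∂P/∂y) dx ∧ dy.
  ∂Q/∂x = 0
  ∂P/∂y = x + 1
  integrand = ∂Q/∂x - ∂P/∂y = -x - 1.
Integrating over R: integral_0^1 integral_0^1 (-x - 1) dx dy = -3/2.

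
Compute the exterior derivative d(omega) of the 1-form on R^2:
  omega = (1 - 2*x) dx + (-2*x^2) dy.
d(omega) = (-4*x) dx ∧ dy

For a 1-form omega = sum_i f_i dx_i, the exterior derivative is
  d(omega) = sum_{i < j} (∂f_j/∂x_i - ∂f_i/∂x_j) dx_i ∧ dx_j.
  coefficient of dx ∧ dy: ∂f_2/∂x - ∂f_1/∂y = ∂(-2*x^2)/∂x - ∂(1 - 2*x)/∂y = -4*x
Assembling: d(omega) = (-4*x) dx ∧ dy.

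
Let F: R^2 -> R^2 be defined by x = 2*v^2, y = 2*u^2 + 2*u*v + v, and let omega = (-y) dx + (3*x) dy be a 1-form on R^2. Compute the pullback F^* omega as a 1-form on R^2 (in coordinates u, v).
F^* omega = (12*v^2*(2*u + v)) du + (2*v*(-4*u^2 + 2*u*v + v)) dv

Using F^*(f dg) = (f ∘ F) d(g ∘ F), substitute each coordinate x_i by F_i(u, v) in f_i, and replace dx_i by d F_i = (∂F_i/∂u) du + (∂F_i/∂v) dv.
  For the x component: f_1(F) = -2*u^2 - 2*u*v - v; d F_1 = (0) du + (4*v) dv
  For the y component: f_2(F) = 6*v^2; d F_2 = (4*u + 2*v) du + (2*u + 1) dv
Combining and collecting du, dv coefficients:
  coeff of du: 12*v^2*(2*u + v)
  coeff of dv: 2*v*(-4*u^2 + 2*u*v + v)
F^* omega = (12*v^2*(2*u + v)) du + (2*v*(-4*u^2 + 2*u*v + v)) dv.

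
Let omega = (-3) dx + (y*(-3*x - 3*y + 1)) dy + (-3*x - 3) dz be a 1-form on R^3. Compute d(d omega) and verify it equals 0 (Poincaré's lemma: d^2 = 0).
d(d omega) = 0

Step 1: d omega = sum_{i<j} (∂f_j/∂x_i - ∂f_i/∂x_j) dx_i ∧ dx_j:
  coeff of dx ∧ dy: -3*y
  coeff of dx ∧ dz: -3
  coeff of dy ∧ dz: 0
Step 2: Apply d again to each 2-form coefficient. The only possible 3-form in R^3 is dx ∧ dy ∧ dz, with coefficient
  ∂(coeff of dy∧dz)/∂x - ∂(coeff of dx∧dz)/∂y + ∂(coeff of dx∧dy)/∂z
  = ∂/∂x (0) - ∂/∂y (-3) + ∂/∂z (-3*y).
Each of these terms simplifies to sums of mixed partials that cancel in pairs. The result is 0 (by equality of mixed partials for smooth functions — Schwarz / Clairaut).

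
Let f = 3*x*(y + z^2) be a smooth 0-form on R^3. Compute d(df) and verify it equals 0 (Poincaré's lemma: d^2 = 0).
d(df) = 0

Step 1: df = sum_i (∂f/∂x_i) dx_i = (3*y + 3*z^2) dx + (3*x) dy + (6*x*z) dz.
Step 2: Apply d again. Using the 1-form formula, the coefficient of dx ∧ dy in d(df) is ∂^2 f/∂x ∂y - ∂^2 f/∂y ∂x = (3) - (3) = 0 (equality of mixed partials for smooth f).
Similarly for dx ∧ dz and dy ∧ dz — all coefficients vanish. So d(df) = 0.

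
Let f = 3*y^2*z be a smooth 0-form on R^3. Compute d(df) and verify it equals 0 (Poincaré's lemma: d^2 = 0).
d(df) = 0

Step 1: df = sum_i (∂f/∂x_i) dx_i = (0) dx + (6*y*z) dy + (3*y^2) dz.
Step 2: Apply d again. Using the 1-form formula, the coefficient of dx ∧ dy in d(df) is ∂^2 f/∂x ∂y - ∂^2 f/∂y ∂x = (0) - (0) = 0 (equality of mixed partials for smooth f).
Similarly for dx ∧ dz and dy ∧ dz — all coefficients vanish. So d(df) = 0.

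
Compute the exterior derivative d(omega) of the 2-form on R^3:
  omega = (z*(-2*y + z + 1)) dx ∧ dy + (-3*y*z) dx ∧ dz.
d(omega) = (-2*y + 5*z + 1) dx ∧ dy ∧ dz

For a 2-form omega = sum_{i<j} g_{ij} dx_i ∧ dx_j, the exterior derivative is
  d(omega) = sum_{i<j} d(g_{ij}) ∧ dx_i ∧ dx_j = sum_{i<j, k} (∂g_{ij}/∂x_k) dx_k ∧ dx_i ∧ dx_j.
Expand each term, using dx_k ∧ dx_i ∧ dx_j = sgn(permutation) dx_{(a)} ∧ dx_{(b)} ∧ dx_{(c)} with (a < b < c) sorted:
  d(z*(-2*y + z + 1)) includes (∂/∂z)(z*(-2*y + z + 1)) dz = (-2*y + 2*z + 1) dz, which multiplied by dx ∧ dy gives (-2*y + 2*z + 1) dx ∧ dy ∧ dz
  d(-3*y*z) includes (∂/∂y)(-3*y*z) dy = (-3*z) dy, which multiplied by dx ∧ dz gives (3*z) dx ∧ dy ∧ dz
Collecting like 3-forms: d(omega) = (-2*y + 5*z + 1) dx ∧ dy ∧ dz.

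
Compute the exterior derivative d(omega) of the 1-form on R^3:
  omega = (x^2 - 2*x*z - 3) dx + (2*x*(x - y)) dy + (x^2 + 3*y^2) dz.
d(omega) = (4*x - 2*y) dx ∧ dy + (4*x) dx ∧ dz + (6*y) dy ∧ dz

For a 1-form omega = sum_i f_i dx_i, the exterior derivative is
  d(omega) = sum_{i < j} (∂f_j/∂x_i - ∂f_i/∂x_j) dx_i ∧ dx_j.
  coefficient of dx ∧ dy: ∂f_2/∂x - ∂f_1/∂y = ∂(2*x*(x - y))/∂x - ∂(x^2 - 2*x*z - 3)/∂y = 4*x - 2*y
  coefficient of dx ∧ dz: ∂f_3/∂x - ∂f_1/∂z = ∂(x^2 + 3*y^2)/∂x - ∂(x^2 - 2*x*z - 3)/∂z = 4*x
  coefficient of dy ∧ dz: ∂f_3/∂y - ∂f_2/∂z = ∂(x^2 + 3*y^2)/∂y - ∂(2*x*(x - y))/∂z = 6*y
Assembling: d(omega) = (4*x - 2*y) dx ∧ dy + (4*x) dx ∧ dz + (6*y) dy ∧ dz.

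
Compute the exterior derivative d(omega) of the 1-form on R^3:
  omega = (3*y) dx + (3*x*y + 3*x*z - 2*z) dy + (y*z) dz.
d(omega) = (3*y + 3*z - 3) dx ∧ dy + (-3*x + z + 2) dy ∧ dz

For a 1-form omega = sum_i f_i dx_i, the exterior derivative is
  d(omega) = sum_{i < j} (∂f_j/∂x_i - ∂f_i/∂x_j) dx_i ∧ dx_j.
  coefficient of dx ∧ dy: ∂f_2/∂x - ∂f_1/∂y = ∂(3*x*y + 3*x*z - 2*z)/∂x - ∂(3*y)/∂y = 3*y + 3*z - 3
  coefficient of dy ∧ dz: ∂f_3/∂y - ∂f_2/∂z = ∂(y*z)/∂y - ∂(3*x*y + 3*x*z - 2*z)/∂z = -3*x + z + 2
Assembling: d(omega) = (3*y + 3*z - 3) dx ∧ dy + (-3*x + z + 2) dy ∧ dz.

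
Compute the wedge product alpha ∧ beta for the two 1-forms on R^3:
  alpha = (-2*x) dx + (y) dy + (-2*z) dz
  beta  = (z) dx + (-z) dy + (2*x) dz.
alpha ∧ beta = (z*(2*x - y)) dx ∧ dy + (-4*x^2 + 2*z^2) dx ∧ dz + (2*x*y - 2*z^2) dy ∧ dz

Distribute the wedge, using dx_i ∧ dx_j = -dx_j ∧ dx_i and dx_i ∧ dx_i = 0. For each pair (i, j) with i < j, the coefficient of dx_i ∧ dx_j in alpha ∧ beta is (alpha_i * beta_j - alpha_j * beta_i). Collecting: alpha ∧ beta = (z*(2*x - y)) dx ∧ dy + (-4*x^2 + 2*z^2) dx ∧ dz + (2*x*y - 2*z^2) dy ∧ dz.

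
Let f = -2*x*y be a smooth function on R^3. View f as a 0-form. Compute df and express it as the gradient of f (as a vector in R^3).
df = (-2*y) dx + (-2*x) dy + (0) dz; grad f = (-2*y, -2*x, 0)

For a 0-form f, d f = (∂f/∂x) dx + (∂f/∂y) dy + (∂f/∂z) dz. The components of the vector representation are exactly the entries of grad f in Cartesian coordinates:
  ∂f/∂x = -2*y
  ∂f/∂y = -2*x
  ∂f/∂z = 0.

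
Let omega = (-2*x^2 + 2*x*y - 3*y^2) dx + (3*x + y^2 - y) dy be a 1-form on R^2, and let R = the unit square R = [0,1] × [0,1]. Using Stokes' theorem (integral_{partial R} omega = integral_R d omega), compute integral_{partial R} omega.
integral_(partial R) omega = 5

Stokes: integral_partial_R omega = integral_R d omega with d omega = (∂Q/∂x - ∂P/∂y) dx ∧ dy.
  ∂Q/∂x = 3
  ∂P/∂y = 2*x - 6*y
  integrand = ∂Q/∂x - ∂P/∂y = -2*x + 6*y + 3.
Integrating over R: integral_0^1 integral_0^1 (-2*x + 6*y + 3) dx dy = 5.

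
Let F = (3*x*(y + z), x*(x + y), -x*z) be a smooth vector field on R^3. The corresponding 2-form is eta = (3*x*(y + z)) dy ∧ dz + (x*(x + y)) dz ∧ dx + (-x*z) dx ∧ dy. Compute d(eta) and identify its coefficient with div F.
d(eta) = (3*y + 3*z) dx ∧ dy ∧ dz; div F = 3*y + 3*z

For a 2-form in R^3 of the form above, applying d gives a 3-form with coefficient ∂P/∂x + ∂Q/∂y + ∂R/∂z:
  ∂P/∂x = 3*y + 3*z
  ∂Q/∂y = x
  ∂R/∂z = -x
Sum = 3*y + 3*z, which is exactly div F.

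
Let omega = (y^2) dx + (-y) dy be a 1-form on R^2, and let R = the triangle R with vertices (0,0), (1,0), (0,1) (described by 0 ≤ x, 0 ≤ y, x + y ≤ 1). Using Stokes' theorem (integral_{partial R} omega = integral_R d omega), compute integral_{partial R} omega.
integral_(partial R) omega = -1/3

Stokes: integral_partial_R omega = integral_R d omega with d omega = (∂Q/∂x - ∂P/∂y) dx ∧ dy.
  ∂Q/∂x = 0
  ∂P/∂y = 2*y
  integrand = ∂Q/∂x - ∂P/∂y = -2*y.
Integrating over R: integral_0^1 integral_0^{1-x} (-2*y) dy dx = -1/3.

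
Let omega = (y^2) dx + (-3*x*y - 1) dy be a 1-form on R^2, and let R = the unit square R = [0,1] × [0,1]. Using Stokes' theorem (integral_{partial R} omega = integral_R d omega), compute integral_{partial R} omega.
integral_(partial R) omega = -5/2

Stokes: integral_partial_R omega = integral_R d omega with d omega = (∂Q/∂x - ∂P/∂y) dx ∧ dy.
  ∂Q/∂x = -3*y
  ∂P/∂y = 2*y
  integrand = ∂Q/∂x - ∂P/∂y = -5*y.
Integrating over R: integral_0^1 integral_0^1 (-5*y) dx dy = -5/2.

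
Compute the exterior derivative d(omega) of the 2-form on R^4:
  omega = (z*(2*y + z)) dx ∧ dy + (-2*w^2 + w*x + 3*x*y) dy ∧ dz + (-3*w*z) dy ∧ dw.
d(omega) = (w + 5*y + 2*z) dx ∧ dy ∧ dz + (-w + x) dy ∧ dz ∧ dw

For a 2-form omega = sum_{i<j} g_{ij} dx_i ∧ dx_j, the exterior derivative is
  d(omega) = sum_{i<j} d(g_{ij}) ∧ dx_i ∧ dx_j = sum_{i<j, k} (∂g_{ij}/∂x_k) dx_k ∧ dx_i ∧ dx_j.
Expand each term, using dx_k ∧ dx_i ∧ dx_j = sgn(permutation) dx_{(a)} ∧ dx_{(b)} ∧ dx_{(c)} with (a < b < c) sorted:
  d(z*(2*y + z)) includes (∂/∂z)(z*(2*y + z)) dz = (2*y + 2*z) dz, which multiplied by dx ∧ dy gives (2*y + 2*z) dx ∧ dy ∧ dz
  d(-2*w^2 + w*x + 3*x*y) includes (∂/∂x)(-2*w^2 + w*x + 3*x*y) dx = (w + 3*y) dx, which multiplied by dy ∧ dz gives (w + 3*y) dx ∧ dy ∧ dz
  d(-2*w^2 + w*x + 3*x*y) includes (∂/∂w)(-2*w^2 + w*x + 3*x*y) dw = (-4*w + x) dw, which multiplied by dy ∧ dz gives (-4*w + x) dy ∧ dz ∧ dw
  d(-3*w*z) includes (∂/∂z)(-3*w*z) dz = (-3*w) dz, which multiplied by dy ∧ dw gives (3*w) dy ∧ dz ∧ dw
Collecting like 3-forms: d(omega) = (w + 5*y + 2*z) dx ∧ dy ∧ dz + (-w + x) dy ∧ dz ∧ dw.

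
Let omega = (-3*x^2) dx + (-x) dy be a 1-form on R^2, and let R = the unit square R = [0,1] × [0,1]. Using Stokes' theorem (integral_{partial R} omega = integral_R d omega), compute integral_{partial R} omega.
integral_(partial R) omega = -1

Stokes: integral_partial_R omega = integral_R d omega with d omega = (∂Q/∂x - ∂P/∂y) dx ∧ dy.
  ∂Q/∂x = -1
  ∂P/∂y = 0
  integrand = ∂Q/∂x - ∂P/∂y = -1.
Integrating over R: integral_0^1 integral_0^1 (-1) dx dy = -1.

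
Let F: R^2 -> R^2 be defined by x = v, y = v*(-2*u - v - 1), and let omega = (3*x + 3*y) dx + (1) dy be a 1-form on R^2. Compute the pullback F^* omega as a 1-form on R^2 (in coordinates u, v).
F^* omega = (-2*v) du + (-6*u*v - 2*u - 3*v^2 - 2*v - 1) dv

Using F^*(f dg) = (f ∘ F) d(g ∘ F), substitute each coordinate x_i by F_i(u, v) in f_i, and replace dx_i by d F_i = (∂F_i/∂u) du + (∂F_i/∂v) dv.
  For the x component: f_1(F) = 3*v*(-2*u - v); d F_1 = (0) du + (1) dv
  For the y component: f_2(F) = 1; d F_2 = (-2*v) du + (-2*u - 2*v - 1) dv
Combining and collecting du, dv coefficients:
  coeff of du: -2*v
  coeff of dv: -6*u*v - 2*u - 3*v^2 - 2*v - 1
F^* omega = (-2*v) du + (-6*u*v - 2*u - 3*v^2 - 2*v - 1) dv.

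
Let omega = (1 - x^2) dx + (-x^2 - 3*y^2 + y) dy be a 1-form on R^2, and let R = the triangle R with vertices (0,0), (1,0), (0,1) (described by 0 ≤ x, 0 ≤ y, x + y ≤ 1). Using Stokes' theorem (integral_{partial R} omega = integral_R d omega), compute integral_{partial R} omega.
integral_(partial R) omega = -1/3

Stokes: integral_partial_R omega = integral_R d omega with d omega = (∂Q/∂x - ∂P/∂y) dx ∧ dy.
  ∂Q/∂x = -2*x
  ∂P/∂y = 0
  integrand = ∂Q/∂x - ∂P/∂y = -2*x.
Integrating over R: integral_0^1 integral_0^{1-x} (-2*x) dy dx = -1/3.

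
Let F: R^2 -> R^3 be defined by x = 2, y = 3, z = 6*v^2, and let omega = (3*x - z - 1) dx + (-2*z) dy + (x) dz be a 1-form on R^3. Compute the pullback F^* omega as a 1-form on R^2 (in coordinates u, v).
F^* omega = (24*v) dv

Using F^*(f dg) = (f ∘ F) d(g ∘ F), substitute each coordinate x_i by F_i(u, v) in f_i, and replace dx_i by d F_i = (∂F_i/∂u) du + (∂F_i/∂v) dv.
  For the x component: f_1(F) = 5 - 6*v^2; d F_1 = (0) du + (0) dv
  For the y component: f_2(F) = -12*v^2; d F_2 = (0) du + (0) dv
  For the z component: f_3(F) = 2; d F_3 = (0) du + (12*v) dv
Combining and collecting du, dv coefficients:
  coeff of du: 0
  coeff of dv: 24*v
F^* omega = (24*v) dv.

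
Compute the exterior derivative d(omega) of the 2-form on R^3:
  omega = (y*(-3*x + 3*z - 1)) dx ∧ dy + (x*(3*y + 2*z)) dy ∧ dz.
d(omega) = (6*y + 2*z) dx ∧ dy ∧ dz

For a 2-form omega = sum_{i<j} g_{ij} dx_i ∧ dx_j, the exterior derivative is
  d(omega) = sum_{i<j} d(g_{ij}) ∧ dx_i ∧ dx_j = sum_{i<j, k} (∂g_{ij}/∂x_k) dx_k ∧ dx_i ∧ dx_j.
Expand each term, using dx_k ∧ dx_i ∧ dx_j = sgn(permutation) dx_{(a)} ∧ dx_{(b)} ∧ dx_{(c)} with (a < b < c) sorted:
  d(y*(-3*x + 3*z - 1)) includes (∂/∂z)(y*(-3*x + 3*z - 1)) dz = (3*y) dz, which multiplied by dx ∧ dy gives (3*y) dx ∧ dy ∧ dz
  d(x*(3*y + 2*z)) includes (∂/∂x)(x*(3*y + 2*z)) dx = (3*y + 2*z) dx, which multiplied by dy ∧ dz gives (3*y + 2*z) dx ∧ dy ∧ dz
Collecting like 3-forms: d(omega) = (6*y + 2*z) dx ∧ dy ∧ dz.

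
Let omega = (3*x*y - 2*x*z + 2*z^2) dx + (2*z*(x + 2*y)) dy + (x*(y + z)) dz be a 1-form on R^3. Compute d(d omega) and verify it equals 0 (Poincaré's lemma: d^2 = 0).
d(d omega) = 0

Step 1: d omega = sum_{i<j} (∂f_j/∂x_i - ∂f_i/∂x_j) dx_i ∧ dx_j:
  coeff of dx ∧ dy: -3*x + 2*z
  coeff of dx ∧ dz: 2*x + y - 3*z
  coeff of dy ∧ dz: -x - 4*y
Step 2: Apply d again to each 2-form coefficient. The only possible 3-form in R^3 is dx ∧ dy ∧ dz, with coefficient
  ∂(coeff of dy∧dz)/∂x - ∂(coeff of dx∧dz)/∂y + ∂(coeff of dx∧dy)/∂z
  = ∂/∂x (-x - 4*y) - ∂/∂y (2*x + y - 3*z) + ∂/∂z (-3*x + 2*z).
Each of these terms simplifies to sums of mixed partials that cancel in pairs. The result is 0 (by equality of mixed partials for smooth functions — Schwarz / Clairaut).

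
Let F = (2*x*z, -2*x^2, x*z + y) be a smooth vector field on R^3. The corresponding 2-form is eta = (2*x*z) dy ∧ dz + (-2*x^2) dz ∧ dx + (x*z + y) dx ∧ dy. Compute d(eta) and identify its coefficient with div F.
d(eta) = (x + 2*z) dx ∧ dy ∧ dz; div F = x + 2*z

For a 2-form in R^3 of the form above, applying d gives a 3-form with coefficient ∂P/∂x + ∂Q/∂y + ∂R/∂z:
  ∂P/∂x = 2*z
  ∂Q/∂y = 0
  ∂R/∂z = x
Sum = x + 2*z, which is exactly div F.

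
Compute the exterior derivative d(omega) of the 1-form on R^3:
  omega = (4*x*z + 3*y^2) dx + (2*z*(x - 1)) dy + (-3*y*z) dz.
d(omega) = (-6*y + 2*z) dx ∧ dy + (-4*x) dx ∧ dz + (-2*x - 3*z + 2) dy ∧ dz

For a 1-form omega = sum_i f_i dx_i, the exterior derivative is
  d(omega) = sum_{i < j} (∂f_j/∂x_i - ∂f_i/∂x_j) dx_i ∧ dx_j.
  coefficient of dx ∧ dy: ∂f_2/∂x - ∂f_1/∂y = ∂(2*z*(x - 1))/∂x - ∂(4*x*z + 3*y^2)/∂y = -6*y + 2*z
  coefficient of dx ∧ dz: ∂f_3/∂x - ∂f_1/∂z = ∂(-3*y*z)/∂x - ∂(4*x*z + 3*y^2)/∂z = -4*x
  coefficient of dy ∧ dz: ∂f_3/∂y - ∂f_2/∂z = ∂(-3*y*z)/∂y - ∂(2*z*(x - 1))/∂z = -2*x - 3*z + 2
Assembling: d(omega) = (-6*y + 2*z) dx ∧ dy + (-4*x) dx ∧ dz + (-2*x - 3*z + 2) dy ∧ dz.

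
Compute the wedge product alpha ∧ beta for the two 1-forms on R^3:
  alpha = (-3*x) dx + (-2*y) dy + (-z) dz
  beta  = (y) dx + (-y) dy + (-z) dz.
alpha ∧ beta = (y*(3*x + 2*y)) dx ∧ dy + (z*(3*x + y)) dx ∧ dz + (y*z) dy ∧ dz

Distribute the wedge, using dx_i ∧ dx_j = -dx_j ∧ dx_i and dx_i ∧ dx_i = 0. For each pair (i, j) with i < j, the coefficient of dx_i ∧ dx_j in alpha ∧ beta is (alpha_i * beta_j - alpha_j * beta_i). Collecting: alpha ∧ beta = (y*(3*x + 2*y)) dx ∧ dy + (z*(3*x + y)) dx ∧ dz + (y*z) dy ∧ dz.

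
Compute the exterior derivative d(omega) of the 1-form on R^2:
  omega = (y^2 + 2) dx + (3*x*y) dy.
d(omega) = (y) dx ∧ dy

For a 1-form omega = sum_i f_i dx_i, the exterior derivative is
  d(omega) = sum_{i < j} (∂f_j/∂x_i - ∂f_i/∂x_j) dx_i ∧ dx_j.
  coefficient of dx ∧ dy: ∂f_2/∂x - ∂f_1/∂y = ∂(3*x*y)/∂x - ∂(y^2 + 2)/∂y = y
Assembling: d(omega) = (y) dx ∧ dy.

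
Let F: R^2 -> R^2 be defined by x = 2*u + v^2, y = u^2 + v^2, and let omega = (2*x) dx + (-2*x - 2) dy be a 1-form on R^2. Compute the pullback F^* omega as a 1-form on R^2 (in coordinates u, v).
F^* omega = (-8*u^2 - 4*u*v^2 + 4*u + 4*v^2) du + (-4*v) dv

Using F^*(f dg) = (f ∘ F) d(g ∘ F), substitute each coordinate x_i by F_i(u, v) in f_i, and replace dx_i by d F_i = (∂F_i/∂u) du + (∂F_i/∂v) dv.
  For the x component: f_1(F) = 4*u + 2*v^2; d F_1 = (2) du + (2*v) dv
  For the y component: f_2(F) = -4*u - 2*v^2 - 2; d F_2 = (2*u) du + (2*v) dv
Combining and collecting du, dv coefficients:
  coeff of du: -8*u^2 - 4*u*v^2 + 4*u + 4*v^2
  coeff of dv: -4*v
F^* omega = (-8*u^2 - 4*u*v^2 + 4*u + 4*v^2) du + (-4*v) dv.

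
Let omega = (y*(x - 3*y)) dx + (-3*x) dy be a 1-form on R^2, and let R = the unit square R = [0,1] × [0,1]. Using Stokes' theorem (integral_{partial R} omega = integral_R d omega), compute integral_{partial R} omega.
integral_(partial R) omega = -1/2

Stokes: integral_partial_R omega = integral_R d omega with d omega = (∂Q/∂x - ∂P/∂y) dx ∧ dy.
  ∂Q/∂x = -3
  ∂P/∂y = x - 6*y
  integrand = ∂Q/∂x - ∂P/∂y = -x + 6*y - 3.
Integrating over R: integral_0^1 integral_0^1 (-x + 6*y - 3) dx dy = -1/2.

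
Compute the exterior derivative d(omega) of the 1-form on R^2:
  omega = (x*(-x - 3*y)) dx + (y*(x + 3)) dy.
d(omega) = (3*x + y) dx ∧ dy

For a 1-form omega = sum_i f_i dx_i, the exterior derivative is
  d(omega) = sum_{i < j} (∂f_j/∂x_i - ∂f_i/∂x_j) dx_i ∧ dx_j.
  coefficient of dx ∧ dy: ∂f_2/∂x - ∂f_1/∂y = ∂(y*(x + 3))/∂x - ∂(x*(-x - 3*y))/∂y = 3*x + y
Assembling: d(omega) = (3*x + y) dx ∧ dy.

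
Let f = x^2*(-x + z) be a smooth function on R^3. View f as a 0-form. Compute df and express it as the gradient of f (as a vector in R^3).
df = (x*(-3*x + 2*z)) dx + (0) dy + (x^2) dz; grad f = (x*(-3*x + 2*z), 0, x^2)

For a 0-form f, d f = (∂f/∂x) dx + (∂f/∂y) dy + (∂f/∂z) dz. The components of the vector representation are exactly the entries of grad f in Cartesian coordinates:
  ∂f/∂x = x*(-3*x + 2*z)
  ∂f/∂y = 0
  ∂f/∂z = x^2.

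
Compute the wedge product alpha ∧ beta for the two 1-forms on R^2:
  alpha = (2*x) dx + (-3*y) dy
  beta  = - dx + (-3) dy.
alpha ∧ beta = (-6*x - 3*y) dx ∧ dy

Distribute the wedge, using dx_i ∧ dx_j = -dx_j ∧ dx_i and dx_i ∧ dx_i = 0. For each pair (i, j) with i < j, the coefficient of dx_i ∧ dx_j in alpha ∧ beta is (alpha_i * beta_j - alpha_j * beta_i). Collecting: alpha ∧ beta = (-6*x - 3*y) dx ∧ dy.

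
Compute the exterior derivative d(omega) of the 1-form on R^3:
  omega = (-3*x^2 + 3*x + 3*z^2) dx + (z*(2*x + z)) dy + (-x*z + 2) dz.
d(omega) = (2*z) dx ∧ dy + (-7*z) dx ∧ dz + (-2*x - 2*z) dy ∧ dz

For a 1-form omega = sum_i f_i dx_i, the exterior derivative is
  d(omega) = sum_{i < j} (∂f_j/∂x_i - ∂f_i/∂x_j) dx_i ∧ dx_j.
  coefficient of dx ∧ dy: ∂f_2/∂x - ∂f_1/∂y = ∂(z*(2*x + z))/∂x - ∂(-3*x^2 + 3*x + 3*z^2)/∂y = 2*z
  coefficient of dx ∧ dz: ∂f_3/∂x - ∂f_1/∂z = ∂(-x*z + 2)/∂x - ∂(-3*x^2 + 3*x + 3*z^2)/∂z = -7*z
  coefficient of dy ∧ dz: ∂f_3/∂y - ∂f_2/∂z = ∂(-x*z + 2)/∂y - ∂(z*(2*x + z))/∂z = -2*x - 2*z
Assembling: d(omega) = (2*z) dx ∧ dy + (-7*z) dx ∧ dz + (-2*x - 2*z) dy ∧ dz.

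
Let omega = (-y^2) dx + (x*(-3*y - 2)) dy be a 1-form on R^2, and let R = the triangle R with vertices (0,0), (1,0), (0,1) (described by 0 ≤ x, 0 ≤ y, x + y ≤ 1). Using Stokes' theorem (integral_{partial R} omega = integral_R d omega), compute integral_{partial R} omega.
integral_(partial R) omega = -7/6

Stokes: integral_partial_R omega = integral_R d omega with d omega = (∂Q/∂x - ∂P/∂y) dx ∧ dy.
  ∂Q/∂x = -3*y - 2
  ∂P/∂y = -2*y
  integrand = ∂Q/∂x - ∂P/∂y = -y - 2.
Integrating over R: integral_0^1 integral_0^{1-x} (-y - 2) dy dx = -7/6.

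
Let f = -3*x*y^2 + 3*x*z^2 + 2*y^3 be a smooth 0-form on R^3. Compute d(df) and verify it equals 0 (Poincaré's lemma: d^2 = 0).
d(df) = 0

Step 1: df = sum_i (∂f/∂x_i) dx_i = (-3*y^2 + 3*z^2) dx + (6*y*(-x + y)) dy + (6*x*z) dz.
Step 2: Apply d again. Using the 1-form formula, the coefficient of dx ∧ dy in d(df) is ∂^2 f/∂x ∂y - ∂^2 f/∂y ∂x = (-6*y) - (-6*y) = 0 (equality of mixed partials for smooth f).
Similarly for dx ∧ dz and dy ∧ dz — all coefficients vanish. So d(df) = 0.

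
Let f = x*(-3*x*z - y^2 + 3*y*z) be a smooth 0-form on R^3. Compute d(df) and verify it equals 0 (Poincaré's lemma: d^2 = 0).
d(df) = 0

Step 1: df = sum_i (∂f/∂x_i) dx_i = (-6*x*z - y^2 + 3*y*z) dx + (x*(-2*y + 3*z)) dy + (3*x*(-x + y)) dz.
Step 2: Apply d again. Using the 1-form formula, the coefficient of dx ∧ dy in d(df) is ∂^2 f/∂x ∂y - ∂^2 f/∂y ∂x = (-2*y + 3*z) - (-2*y + 3*z) = 0 (equality of mixed partials for smooth f).
Similarly for dx ∧ dz and dy ∧ dz — all coefficients vanish. So d(df) = 0.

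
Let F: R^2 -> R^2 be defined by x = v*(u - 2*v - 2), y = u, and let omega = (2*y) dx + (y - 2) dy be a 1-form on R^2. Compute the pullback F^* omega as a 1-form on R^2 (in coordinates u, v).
F^* omega = (2*u*v + u - 2) du + (2*u*(u - 4*v - 2)) dv

Using F^*(f dg) = (f ∘ F) d(g ∘ F), substitute each coordinate x_i by F_i(u, v) in f_i, and replace dx_i by d F_i = (∂F_i/∂u) du + (∂F_i/∂v) dv.
  For the x component: f_1(F) = 2*u; d F_1 = (v) du + (u - 4*v - 2) dv
  For the y component: f_2(F) = u - 2; d F_2 = (1) du + (0) dv
Combining and collecting du, dv coefficients:
  coeff of du: 2*u*v + u - 2
  coeff of dv: 2*u*(u - 4*v - 2)
F^* omega = (2*u*v + u - 2) du + (2*u*(u - 4*v - 2)) dv.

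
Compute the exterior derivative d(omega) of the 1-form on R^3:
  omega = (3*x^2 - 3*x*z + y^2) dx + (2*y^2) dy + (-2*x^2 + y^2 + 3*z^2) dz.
d(omega) = (-2*y) dx ∧ dy + (-x) dx ∧ dz + (2*y) dy ∧ dz

For a 1-form omega = sum_i f_i dx_i, the exterior derivative is
  d(omega) = sum_{i < j} (∂f_j/∂x_i - ∂f_i/∂x_j) dx_i ∧ dx_j.
  coefficient of dx ∧ dy: ∂f_2/∂x - ∂f_1/∂y = ∂(2*y^2)/∂x - ∂(3*x^2 - 3*x*z + y^2)/∂y = -2*y
  coefficient of dx ∧ dz: ∂f_3/∂x - ∂f_1/∂z = ∂(-2*x^2 + y^2 + 3*z^2)/∂x - ∂(3*x^2 - 3*x*z + y^2)/∂z = -x
  coefficient of dy ∧ dz: ∂f_3/∂y - ∂f_2/∂z = ∂(-2*x^2 + y^2 + 3*z^2)/∂y - ∂(2*y^2)/∂z = 2*y
Assembling: d(omega) = (-2*y) dx ∧ dy + (-x) dx ∧ dz + (2*y) dy ∧ dz.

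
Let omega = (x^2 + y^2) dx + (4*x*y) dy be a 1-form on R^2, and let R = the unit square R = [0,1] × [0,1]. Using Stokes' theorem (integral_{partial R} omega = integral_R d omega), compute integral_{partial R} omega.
integral_(partial R) omega = 1

Stokes: integral_partial_R omega = integral_R d omega with d omega = (∂Q/∂x - ∂P/∂y) dx ∧ dy.
  ∂Q/∂x = 4*y
  ∂P/∂y = 2*y
  integrand = ∂Q/∂x - ∂P/∂y = 2*y.
Integrating over R: integral_0^1 integral_0^1 (2*y) dx dy = 1.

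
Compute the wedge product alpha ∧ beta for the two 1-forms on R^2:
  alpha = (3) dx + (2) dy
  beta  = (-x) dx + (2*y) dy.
alpha ∧ beta = (2*x + 6*y) dx ∧ dy

Distribute the wedge, using dx_i ∧ dx_j = -dx_j ∧ dx_i and dx_i ∧ dx_i = 0. For each pair (i, j) with i < j, the coefficient of dx_i ∧ dx_j in alpha ∧ beta is (alpha_i * beta_j - alpha_j * beta_i). Collecting: alpha ∧ beta = (2*x + 6*y) dx ∧ dy.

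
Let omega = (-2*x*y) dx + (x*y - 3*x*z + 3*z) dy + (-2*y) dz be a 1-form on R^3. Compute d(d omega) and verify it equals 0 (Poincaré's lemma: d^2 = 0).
d(d omega) = 0

Step 1: d omega = sum_{i<j} (∂f_j/∂x_i - ∂f_i/∂x_j) dx_i ∧ dx_j:
  coeff of dx ∧ dy: 2*x + y - 3*z
  coeff of dx ∧ dz: 0
  coeff of dy ∧ dz: 3*x - 5
Step 2: Apply d again to each 2-form coefficient. The only possible 3-form in R^3 is dx ∧ dy ∧ dz, with coefficient
  ∂(coeff of dy∧dz)/∂x - ∂(coeff of dx∧dz)/∂y + ∂(coeff of dx∧dy)/∂z
  = ∂/∂x (3*x - 5) - ∂/∂y (0) + ∂/∂z (2*x + y - 3*z).
Each of these terms simplifies to sums of mixed partials that cancel in pairs. The result is 0 (by equality of mixed partials for smooth functions — Schwarz / Clairaut).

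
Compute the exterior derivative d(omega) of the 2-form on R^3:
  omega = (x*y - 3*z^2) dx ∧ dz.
d(omega) = (-x) dx ∧ dy ∧ dz

For a 2-form omega = sum_{i<j} g_{ij} dx_i ∧ dx_j, the exterior derivative is
  d(omega) = sum_{i<j} d(g_{ij}) ∧ dx_i ∧ dx_j = sum_{i<j, k} (∂g_{ij}/∂x_k) dx_k ∧ dx_i ∧ dx_j.
Expand each term, using dx_k ∧ dx_i ∧ dx_j = sgn(permutation) dx_{(a)} ∧ dx_{(b)} ∧ dx_{(c)} with (a < b < c) sorted:
  d(x*y - 3*z^2) includes (∂/∂y)(x*y - 3*z^2) dy = (x) dy, which multiplied by dx ∧ dz gives (-x) dx ∧ dy ∧ dz
Collecting like 3-forms: d(omega) = (-x) dx ∧ dy ∧ dz.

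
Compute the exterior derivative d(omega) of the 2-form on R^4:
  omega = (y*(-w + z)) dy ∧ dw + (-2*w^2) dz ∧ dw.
d(omega) = (-y) dy ∧ dz ∧ dw

For a 2-form omega = sum_{i<j} g_{ij} dx_i ∧ dx_j, the exterior derivative is
  d(omega) = sum_{i<j} d(g_{ij}) ∧ dx_i ∧ dx_j = sum_{i<j, k} (∂g_{ij}/∂x_k) dx_k ∧ dx_i ∧ dx_j.
Expand each term, using dx_k ∧ dx_i ∧ dx_j = sgn(permutation) dx_{(a)} ∧ dx_{(b)} ∧ dx_{(c)} with (a < b < c) sorted:
  d(y*(-w + z)) includes (∂/∂z)(y*(-w + z)) dz = (y) dz, which multiplied by dy ∧ dw gives (-y) dy ∧ dz ∧ dw
Collecting like 3-forms: d(omega) = (-y) dy ∧ dz ∧ dw.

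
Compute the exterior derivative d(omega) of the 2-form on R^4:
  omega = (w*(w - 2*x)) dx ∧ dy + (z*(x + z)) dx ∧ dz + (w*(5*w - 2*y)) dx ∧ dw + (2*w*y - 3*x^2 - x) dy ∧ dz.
d(omega) = (4*w - 2*x) dx ∧ dy ∧ dw + (-6*x - 1) dx ∧ dy ∧ dz + (2*y) dy ∧ dz ∧ dw

For a 2-form omega = sum_{i<j} g_{ij} dx_i ∧ dx_j, the exterior derivative is
  d(omega) = sum_{i<j} d(g_{ij}) ∧ dx_i ∧ dx_j = sum_{i<j, k} (∂g_{ij}/∂x_k) dx_k ∧ dx_i ∧ dx_j.
Expand each term, using dx_k ∧ dx_i ∧ dx_j = sgn(permutation) dx_{(a)} ∧ dx_{(b)} ∧ dx_{(c)} with (a < b < c) sorted:
  d(w*(w - 2*x)) includes (∂/∂w)(w*(w - 2*x)) dw = (2*w - 2*x) dw, which multiplied by dx ∧ dy gives (2*w - 2*x) dx ∧ dy ∧ dw
  d(w*(5*w - 2*y)) includes (∂/∂y)(w*(5*w - 2*y)) dy = (-2*w) dy, which multiplied by dx ∧ dw gives (2*w) dx ∧ dy ∧ dw
  d(2*w*y - 3*x^2 - x) includes (∂/∂x)(2*w*y - 3*x^2 - x) dx = (-6*x - 1) dx, which multiplied by dy ∧ dz gives (-6*x - 1) dx ∧ dy ∧ dz
  d(2*w*y - 3*x^2 - x) includes (∂/∂w)(2*w*y - 3*x^2 - x) dw = (2*y) dw, which multiplied by dy ∧ dz gives (2*y) dy ∧ dz ∧ dw
Collecting like 3-forms: d(omega) = (4*w - 2*x) dx ∧ dy ∧ dw + (-6*x - 1) dx ∧ dy ∧ dz + (2*y) dy ∧ dz ∧ dw.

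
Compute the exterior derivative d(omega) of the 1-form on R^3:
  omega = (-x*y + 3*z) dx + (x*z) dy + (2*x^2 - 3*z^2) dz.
d(omega) = (x + z) dx ∧ dy + (4*x - 3) dx ∧ dz + (-x) dy ∧ dz

For a 1-form omega = sum_i f_i dx_i, the exterior derivative is
  d(omega) = sum_{i < j} (∂f_j/∂x_i - ∂f_i/∂x_j) dx_i ∧ dx_j.
  coefficient of dx ∧ dy: ∂f_2/∂x - ∂f_1/∂y = ∂(x*z)/∂x - ∂(-x*y + 3*z)/∂y = x + z
  coefficient of dx ∧ dz: ∂f_3/∂x - ∂f_1/∂z = ∂(2*x^2 - 3*z^2)/∂x - ∂(-x*y + 3*z)/∂z = 4*x - 3
  coefficient of dy ∧ dz: ∂f_3/∂y - ∂f_2/∂z = ∂(2*x^2 - 3*z^2)/∂y - ∂(x*z)/∂z = -x
Assembling: d(omega) = (x + z) dx ∧ dy + (4*x - 3) dx ∧ dz + (-x) dy ∧ dz.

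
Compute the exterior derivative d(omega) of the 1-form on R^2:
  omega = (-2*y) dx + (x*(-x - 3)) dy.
d(omega) = (-2*x - 1) dx ∧ dy

For a 1-form omega = sum_i f_i dx_i, the exterior derivative is
  d(omega) = sum_{i < j} (∂f_j/∂x_i - ∂f_i/∂x_j) dx_i ∧ dx_j.
  coefficient of dx ∧ dy: ∂f_2/∂x - ∂f_1/∂y = ∂(x*(-x - 3))/∂x - ∂(-2*y)/∂y = -2*x - 1
Assembling: d(omega) = (-2*x - 1) dx ∧ dy.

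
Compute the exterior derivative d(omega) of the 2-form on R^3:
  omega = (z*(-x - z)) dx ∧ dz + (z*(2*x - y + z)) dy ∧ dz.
d(omega) = (2*z) dx ∧ dy ∧ dz

For a 2-form omega = sum_{i<j} g_{ij} dx_i ∧ dx_j, the exterior derivative is
  d(omega) = sum_{i<j} d(g_{ij}) ∧ dx_i ∧ dx_j = sum_{i<j, k} (∂g_{ij}/∂x_k) dx_k ∧ dx_i ∧ dx_j.
Expand each term, using dx_k ∧ dx_i ∧ dx_j = sgn(permutation) dx_{(a)} ∧ dx_{(b)} ∧ dx_{(c)} with (a < b < c) sorted:
  d(z*(2*x - y + z)) includes (∂/∂x)(z*(2*x - y + z)) dx = (2*z) dx, which multiplied by dy ∧ dz gives (2*z) dx ∧ dy ∧ dz
Collecting like 3-forms: d(omega) = (2*z) dx ∧ dy ∧ dz.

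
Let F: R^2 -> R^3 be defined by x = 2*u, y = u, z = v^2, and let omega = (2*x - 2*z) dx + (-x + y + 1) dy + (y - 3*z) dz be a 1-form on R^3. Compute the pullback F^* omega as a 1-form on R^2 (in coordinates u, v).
F^* omega = (7*u - 4*v^2 + 1) du + (2*v*(u - 3*v^2)) dv

Using F^*(f dg) = (f ∘ F) d(g ∘ F), substitute each coordinate x_i by F_i(u, v) in f_i, and replace dx_i by d F_i = (∂F_i/∂u) du + (∂F_i/∂v) dv.
  For the x component: f_1(F) = 4*u - 2*v^2; d F_1 = (2) du + (0) dv
  For the y component: f_2(F) = 1 - u; d F_2 = (1) du + (0) dv
  For the z component: f_3(F) = u - 3*v^2; d F_3 = (0) du + (2*v) dv
Combining and collecting du, dv coefficients:
  coeff of du: 7*u - 4*v^2 + 1
  coeff of dv: 2*v*(u - 3*v^2)
F^* omega = (7*u - 4*v^2 + 1) du + (2*v*(u - 3*v^2)) dv.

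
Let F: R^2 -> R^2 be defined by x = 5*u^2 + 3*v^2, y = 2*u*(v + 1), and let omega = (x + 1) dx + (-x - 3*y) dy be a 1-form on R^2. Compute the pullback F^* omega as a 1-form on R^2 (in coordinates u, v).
F^* omega = (50*u^3 - 10*u^2*v - 10*u^2 + 18*u*v^2 - 24*u*v - 2*u - 6*v^3 - 6*v^2) du + (-10*u^3 + 18*u^2*v - 12*u^2 - 6*u*v^2 + 18*v^3 + 6*v) dv

Using F^*(f dg) = (f ∘ F) d(g ∘ F), substitute each coordinate x_i by F_i(u, v) in f_i, and replace dx_i by d F_i = (∂F_i/∂u) du + (∂F_i/∂v) dv.
  For the x component: f_1(F) = 5*u^2 + 3*v^2 + 1; d F_1 = (10*u) du + (6*v) dv
  For the y component: f_2(F) = -5*u^2 - 6*u*v - 6*u - 3*v^2; d F_2 = (2*v + 2) du + (2*u) dv
Combining and collecting du, dv coefficients:
  coeff of du: 50*u^3 - 10*u^2*v - 10*u^2 + 18*u*v^2 - 24*u*v - 2*u - 6*v^3 - 6*v^2
  coeff of dv: -10*u^3 + 18*u^2*v - 12*u^2 - 6*u*v^2 + 18*v^3 + 6*v
F^* omega = (50*u^3 - 10*u^2*v - 10*u^2 + 18*u*v^2 - 24*u*v - 2*u - 6*v^3 - 6*v^2) du + (-10*u^3 + 18*u^2*v - 12*u^2 - 6*u*v^2 + 18*v^3 + 6*v) dv.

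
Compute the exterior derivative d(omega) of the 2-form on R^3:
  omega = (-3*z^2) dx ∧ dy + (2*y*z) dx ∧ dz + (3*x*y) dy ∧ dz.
d(omega) = (3*y - 8*z) dx ∧ dy ∧ dz

For a 2-form omega = sum_{i<j} g_{ij} dx_i ∧ dx_j, the exterior derivative is
  d(omega) = sum_{i<j} d(g_{ij}) ∧ dx_i ∧ dx_j = sum_{i<j, k} (∂g_{ij}/∂x_k) dx_k ∧ dx_i ∧ dx_j.
Expand each term, using dx_k ∧ dx_i ∧ dx_j = sgn(permutation) dx_{(a)} ∧ dx_{(b)} ∧ dx_{(c)} with (a < b < c) sorted:
  d(-3*z^2) includes (∂/∂z)(-3*z^2) dz = (-6*z) dz, which multiplied by dx ∧ dy gives (-6*z) dx ∧ dy ∧ dz
  d(2*y*z) includes (∂/∂y)(2*y*z) dy = (2*z) dy, which multiplied by dx ∧ dz gives (-2*z) dx ∧ dy ∧ dz
  d(3*x*y) includes (∂/∂x)(3*x*y) dx = (3*y) dx, which multiplied by dy ∧ dz gives (3*y) dx ∧ dy ∧ dz
Collecting like 3-forms: d(omega) = (3*y - 8*z) dx ∧ dy ∧ dz.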